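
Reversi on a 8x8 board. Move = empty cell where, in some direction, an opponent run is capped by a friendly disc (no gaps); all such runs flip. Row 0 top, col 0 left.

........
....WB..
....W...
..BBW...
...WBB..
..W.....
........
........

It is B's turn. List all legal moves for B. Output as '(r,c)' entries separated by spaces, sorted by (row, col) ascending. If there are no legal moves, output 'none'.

(0,3): no bracket -> illegal
(0,4): flips 3 -> legal
(0,5): no bracket -> illegal
(1,3): flips 1 -> legal
(2,3): flips 1 -> legal
(2,5): no bracket -> illegal
(3,5): flips 1 -> legal
(4,1): no bracket -> illegal
(4,2): flips 1 -> legal
(5,1): no bracket -> illegal
(5,3): flips 1 -> legal
(5,4): flips 1 -> legal
(6,1): no bracket -> illegal
(6,2): no bracket -> illegal
(6,3): no bracket -> illegal

Answer: (0,4) (1,3) (2,3) (3,5) (4,2) (5,3) (5,4)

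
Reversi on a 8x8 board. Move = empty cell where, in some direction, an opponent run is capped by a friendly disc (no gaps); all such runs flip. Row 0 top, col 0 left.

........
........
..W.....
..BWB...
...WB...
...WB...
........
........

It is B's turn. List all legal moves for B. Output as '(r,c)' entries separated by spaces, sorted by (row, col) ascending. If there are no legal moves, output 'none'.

Answer: (1,1) (1,2) (4,2) (5,2) (6,2)

Derivation:
(1,1): flips 2 -> legal
(1,2): flips 1 -> legal
(1,3): no bracket -> illegal
(2,1): no bracket -> illegal
(2,3): no bracket -> illegal
(2,4): no bracket -> illegal
(3,1): no bracket -> illegal
(4,2): flips 1 -> legal
(5,2): flips 2 -> legal
(6,2): flips 1 -> legal
(6,3): no bracket -> illegal
(6,4): no bracket -> illegal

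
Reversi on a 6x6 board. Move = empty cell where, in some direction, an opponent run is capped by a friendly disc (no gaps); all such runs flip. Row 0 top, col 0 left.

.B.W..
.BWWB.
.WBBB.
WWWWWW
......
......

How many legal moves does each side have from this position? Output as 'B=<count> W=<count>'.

Answer: B=9 W=6

Derivation:
-- B to move --
(0,2): flips 2 -> legal
(0,4): flips 1 -> legal
(1,0): no bracket -> illegal
(2,0): flips 1 -> legal
(2,5): no bracket -> illegal
(4,0): flips 1 -> legal
(4,1): flips 3 -> legal
(4,2): flips 2 -> legal
(4,3): flips 1 -> legal
(4,4): flips 2 -> legal
(4,5): flips 1 -> legal
B mobility = 9
-- W to move --
(0,0): flips 2 -> legal
(0,2): no bracket -> illegal
(0,4): flips 2 -> legal
(0,5): flips 2 -> legal
(1,0): flips 1 -> legal
(1,5): flips 2 -> legal
(2,0): no bracket -> illegal
(2,5): flips 4 -> legal
W mobility = 6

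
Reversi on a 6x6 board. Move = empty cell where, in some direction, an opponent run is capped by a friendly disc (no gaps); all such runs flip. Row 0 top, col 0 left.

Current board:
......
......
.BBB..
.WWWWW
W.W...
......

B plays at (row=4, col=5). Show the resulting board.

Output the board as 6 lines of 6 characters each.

Place B at (4,5); scan 8 dirs for brackets.
Dir NW: opp run (3,4) capped by B -> flip
Dir N: opp run (3,5), next='.' -> no flip
Dir NE: edge -> no flip
Dir W: first cell '.' (not opp) -> no flip
Dir E: edge -> no flip
Dir SW: first cell '.' (not opp) -> no flip
Dir S: first cell '.' (not opp) -> no flip
Dir SE: edge -> no flip
All flips: (3,4)

Answer: ......
......
.BBB..
.WWWBW
W.W..B
......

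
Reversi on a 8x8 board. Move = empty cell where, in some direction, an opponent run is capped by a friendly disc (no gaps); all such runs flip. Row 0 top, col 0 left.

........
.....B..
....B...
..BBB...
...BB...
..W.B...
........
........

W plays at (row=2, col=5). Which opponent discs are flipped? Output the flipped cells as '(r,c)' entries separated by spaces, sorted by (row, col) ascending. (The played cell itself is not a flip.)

Answer: (3,4) (4,3)

Derivation:
Dir NW: first cell '.' (not opp) -> no flip
Dir N: opp run (1,5), next='.' -> no flip
Dir NE: first cell '.' (not opp) -> no flip
Dir W: opp run (2,4), next='.' -> no flip
Dir E: first cell '.' (not opp) -> no flip
Dir SW: opp run (3,4) (4,3) capped by W -> flip
Dir S: first cell '.' (not opp) -> no flip
Dir SE: first cell '.' (not opp) -> no flip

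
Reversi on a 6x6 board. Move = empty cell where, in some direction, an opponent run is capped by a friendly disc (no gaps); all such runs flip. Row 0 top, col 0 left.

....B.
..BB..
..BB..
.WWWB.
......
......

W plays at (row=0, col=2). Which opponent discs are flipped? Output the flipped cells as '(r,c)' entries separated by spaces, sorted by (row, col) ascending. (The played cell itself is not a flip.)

Answer: (1,2) (2,2)

Derivation:
Dir NW: edge -> no flip
Dir N: edge -> no flip
Dir NE: edge -> no flip
Dir W: first cell '.' (not opp) -> no flip
Dir E: first cell '.' (not opp) -> no flip
Dir SW: first cell '.' (not opp) -> no flip
Dir S: opp run (1,2) (2,2) capped by W -> flip
Dir SE: opp run (1,3), next='.' -> no flip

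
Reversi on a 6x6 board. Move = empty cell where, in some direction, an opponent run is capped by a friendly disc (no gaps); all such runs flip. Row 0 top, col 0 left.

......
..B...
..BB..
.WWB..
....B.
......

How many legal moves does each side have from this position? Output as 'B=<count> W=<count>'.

-- B to move --
(2,0): no bracket -> illegal
(2,1): no bracket -> illegal
(3,0): flips 2 -> legal
(4,0): flips 1 -> legal
(4,1): flips 1 -> legal
(4,2): flips 1 -> legal
(4,3): no bracket -> illegal
B mobility = 4
-- W to move --
(0,1): no bracket -> illegal
(0,2): flips 2 -> legal
(0,3): no bracket -> illegal
(1,1): no bracket -> illegal
(1,3): flips 1 -> legal
(1,4): flips 1 -> legal
(2,1): no bracket -> illegal
(2,4): no bracket -> illegal
(3,4): flips 1 -> legal
(3,5): no bracket -> illegal
(4,2): no bracket -> illegal
(4,3): no bracket -> illegal
(4,5): no bracket -> illegal
(5,3): no bracket -> illegal
(5,4): no bracket -> illegal
(5,5): no bracket -> illegal
W mobility = 4

Answer: B=4 W=4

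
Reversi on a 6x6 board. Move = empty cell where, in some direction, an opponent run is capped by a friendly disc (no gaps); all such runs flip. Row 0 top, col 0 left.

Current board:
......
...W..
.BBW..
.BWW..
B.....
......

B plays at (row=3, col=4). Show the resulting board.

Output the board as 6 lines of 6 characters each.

Place B at (3,4); scan 8 dirs for brackets.
Dir NW: opp run (2,3), next='.' -> no flip
Dir N: first cell '.' (not opp) -> no flip
Dir NE: first cell '.' (not opp) -> no flip
Dir W: opp run (3,3) (3,2) capped by B -> flip
Dir E: first cell '.' (not opp) -> no flip
Dir SW: first cell '.' (not opp) -> no flip
Dir S: first cell '.' (not opp) -> no flip
Dir SE: first cell '.' (not opp) -> no flip
All flips: (3,2) (3,3)

Answer: ......
...W..
.BBW..
.BBBB.
B.....
......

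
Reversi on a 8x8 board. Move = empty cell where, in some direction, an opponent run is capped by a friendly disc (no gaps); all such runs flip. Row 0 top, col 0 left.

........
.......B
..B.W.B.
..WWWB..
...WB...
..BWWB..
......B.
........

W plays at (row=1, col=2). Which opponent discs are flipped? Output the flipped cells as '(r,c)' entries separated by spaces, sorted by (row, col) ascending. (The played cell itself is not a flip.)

Answer: (2,2)

Derivation:
Dir NW: first cell '.' (not opp) -> no flip
Dir N: first cell '.' (not opp) -> no flip
Dir NE: first cell '.' (not opp) -> no flip
Dir W: first cell '.' (not opp) -> no flip
Dir E: first cell '.' (not opp) -> no flip
Dir SW: first cell '.' (not opp) -> no flip
Dir S: opp run (2,2) capped by W -> flip
Dir SE: first cell '.' (not opp) -> no flip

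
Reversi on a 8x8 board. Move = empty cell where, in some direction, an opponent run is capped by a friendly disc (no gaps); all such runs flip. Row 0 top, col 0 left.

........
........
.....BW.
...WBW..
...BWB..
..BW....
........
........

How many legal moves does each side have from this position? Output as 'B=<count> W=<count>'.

Answer: B=6 W=6

Derivation:
-- B to move --
(1,5): no bracket -> illegal
(1,6): no bracket -> illegal
(1,7): no bracket -> illegal
(2,2): no bracket -> illegal
(2,3): flips 1 -> legal
(2,4): no bracket -> illegal
(2,7): flips 1 -> legal
(3,2): flips 1 -> legal
(3,6): flips 1 -> legal
(3,7): no bracket -> illegal
(4,2): no bracket -> illegal
(4,6): no bracket -> illegal
(5,4): flips 2 -> legal
(5,5): no bracket -> illegal
(6,2): no bracket -> illegal
(6,3): flips 1 -> legal
(6,4): no bracket -> illegal
B mobility = 6
-- W to move --
(1,4): no bracket -> illegal
(1,5): flips 1 -> legal
(1,6): no bracket -> illegal
(2,3): no bracket -> illegal
(2,4): flips 2 -> legal
(3,2): no bracket -> illegal
(3,6): no bracket -> illegal
(4,1): no bracket -> illegal
(4,2): flips 1 -> legal
(4,6): flips 1 -> legal
(5,1): flips 1 -> legal
(5,4): no bracket -> illegal
(5,5): flips 1 -> legal
(5,6): no bracket -> illegal
(6,1): no bracket -> illegal
(6,2): no bracket -> illegal
(6,3): no bracket -> illegal
W mobility = 6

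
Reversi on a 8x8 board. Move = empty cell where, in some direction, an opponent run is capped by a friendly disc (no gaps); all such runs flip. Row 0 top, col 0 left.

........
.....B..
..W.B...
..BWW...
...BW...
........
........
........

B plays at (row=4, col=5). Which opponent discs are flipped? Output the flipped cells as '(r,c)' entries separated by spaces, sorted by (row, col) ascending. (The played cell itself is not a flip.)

Answer: (4,4)

Derivation:
Dir NW: opp run (3,4), next='.' -> no flip
Dir N: first cell '.' (not opp) -> no flip
Dir NE: first cell '.' (not opp) -> no flip
Dir W: opp run (4,4) capped by B -> flip
Dir E: first cell '.' (not opp) -> no flip
Dir SW: first cell '.' (not opp) -> no flip
Dir S: first cell '.' (not opp) -> no flip
Dir SE: first cell '.' (not opp) -> no flip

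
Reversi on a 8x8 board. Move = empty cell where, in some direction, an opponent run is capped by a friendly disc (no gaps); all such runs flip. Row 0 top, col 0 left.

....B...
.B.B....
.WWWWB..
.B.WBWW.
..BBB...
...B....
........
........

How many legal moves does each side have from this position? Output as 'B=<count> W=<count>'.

-- B to move --
(1,0): no bracket -> illegal
(1,2): flips 1 -> legal
(1,4): flips 1 -> legal
(1,5): flips 2 -> legal
(2,0): flips 4 -> legal
(2,6): flips 1 -> legal
(2,7): no bracket -> illegal
(3,0): no bracket -> illegal
(3,2): flips 1 -> legal
(3,7): flips 2 -> legal
(4,5): flips 1 -> legal
(4,6): flips 2 -> legal
(4,7): flips 1 -> legal
B mobility = 10
-- W to move --
(0,0): flips 1 -> legal
(0,1): flips 1 -> legal
(0,2): flips 1 -> legal
(0,3): flips 1 -> legal
(0,5): no bracket -> illegal
(1,0): no bracket -> illegal
(1,2): no bracket -> illegal
(1,4): flips 1 -> legal
(1,5): flips 1 -> legal
(1,6): no bracket -> illegal
(2,0): no bracket -> illegal
(2,6): flips 1 -> legal
(3,0): no bracket -> illegal
(3,2): no bracket -> illegal
(4,0): flips 1 -> legal
(4,1): flips 1 -> legal
(4,5): flips 1 -> legal
(5,1): flips 1 -> legal
(5,2): no bracket -> illegal
(5,4): flips 2 -> legal
(5,5): flips 1 -> legal
(6,2): flips 2 -> legal
(6,3): flips 2 -> legal
(6,4): no bracket -> illegal
W mobility = 15

Answer: B=10 W=15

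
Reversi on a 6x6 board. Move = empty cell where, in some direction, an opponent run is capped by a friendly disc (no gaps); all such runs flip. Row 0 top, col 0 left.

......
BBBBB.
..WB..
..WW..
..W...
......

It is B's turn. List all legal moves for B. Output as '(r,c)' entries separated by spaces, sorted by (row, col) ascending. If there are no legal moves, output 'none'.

(2,1): flips 1 -> legal
(2,4): no bracket -> illegal
(3,1): flips 1 -> legal
(3,4): no bracket -> illegal
(4,1): flips 1 -> legal
(4,3): flips 1 -> legal
(4,4): flips 2 -> legal
(5,1): no bracket -> illegal
(5,2): flips 3 -> legal
(5,3): no bracket -> illegal

Answer: (2,1) (3,1) (4,1) (4,3) (4,4) (5,2)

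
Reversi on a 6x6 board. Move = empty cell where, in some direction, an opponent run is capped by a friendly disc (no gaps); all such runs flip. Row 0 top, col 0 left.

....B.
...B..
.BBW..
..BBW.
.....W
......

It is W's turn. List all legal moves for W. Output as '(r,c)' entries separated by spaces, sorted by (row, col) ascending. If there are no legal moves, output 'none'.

Answer: (0,3) (2,0) (3,1) (4,1) (4,3)

Derivation:
(0,2): no bracket -> illegal
(0,3): flips 1 -> legal
(0,5): no bracket -> illegal
(1,0): no bracket -> illegal
(1,1): no bracket -> illegal
(1,2): no bracket -> illegal
(1,4): no bracket -> illegal
(1,5): no bracket -> illegal
(2,0): flips 2 -> legal
(2,4): no bracket -> illegal
(3,0): no bracket -> illegal
(3,1): flips 2 -> legal
(4,1): flips 1 -> legal
(4,2): no bracket -> illegal
(4,3): flips 1 -> legal
(4,4): no bracket -> illegal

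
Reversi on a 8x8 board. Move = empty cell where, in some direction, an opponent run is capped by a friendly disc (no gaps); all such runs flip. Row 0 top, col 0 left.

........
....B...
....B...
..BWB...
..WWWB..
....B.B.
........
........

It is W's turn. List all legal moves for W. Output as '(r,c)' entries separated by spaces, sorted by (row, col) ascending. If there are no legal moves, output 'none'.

(0,3): no bracket -> illegal
(0,4): flips 3 -> legal
(0,5): no bracket -> illegal
(1,3): no bracket -> illegal
(1,5): flips 1 -> legal
(2,1): flips 1 -> legal
(2,2): flips 1 -> legal
(2,3): no bracket -> illegal
(2,5): flips 1 -> legal
(3,1): flips 1 -> legal
(3,5): flips 1 -> legal
(3,6): no bracket -> illegal
(4,1): no bracket -> illegal
(4,6): flips 1 -> legal
(4,7): no bracket -> illegal
(5,3): no bracket -> illegal
(5,5): no bracket -> illegal
(5,7): no bracket -> illegal
(6,3): no bracket -> illegal
(6,4): flips 1 -> legal
(6,5): flips 1 -> legal
(6,6): no bracket -> illegal
(6,7): no bracket -> illegal

Answer: (0,4) (1,5) (2,1) (2,2) (2,5) (3,1) (3,5) (4,6) (6,4) (6,5)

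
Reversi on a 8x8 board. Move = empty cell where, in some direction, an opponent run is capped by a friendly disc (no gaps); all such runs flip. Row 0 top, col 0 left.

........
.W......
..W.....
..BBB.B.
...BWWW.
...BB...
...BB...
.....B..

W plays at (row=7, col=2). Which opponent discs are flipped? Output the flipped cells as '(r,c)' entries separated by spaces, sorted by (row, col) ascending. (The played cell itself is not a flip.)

Answer: (5,4) (6,3)

Derivation:
Dir NW: first cell '.' (not opp) -> no flip
Dir N: first cell '.' (not opp) -> no flip
Dir NE: opp run (6,3) (5,4) capped by W -> flip
Dir W: first cell '.' (not opp) -> no flip
Dir E: first cell '.' (not opp) -> no flip
Dir SW: edge -> no flip
Dir S: edge -> no flip
Dir SE: edge -> no flip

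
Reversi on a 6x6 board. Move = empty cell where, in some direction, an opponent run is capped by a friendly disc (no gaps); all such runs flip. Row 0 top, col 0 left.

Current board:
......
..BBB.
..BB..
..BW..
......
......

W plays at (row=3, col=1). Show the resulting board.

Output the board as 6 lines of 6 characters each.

Answer: ......
..BBB.
..BB..
.WWW..
......
......

Derivation:
Place W at (3,1); scan 8 dirs for brackets.
Dir NW: first cell '.' (not opp) -> no flip
Dir N: first cell '.' (not opp) -> no flip
Dir NE: opp run (2,2) (1,3), next='.' -> no flip
Dir W: first cell '.' (not opp) -> no flip
Dir E: opp run (3,2) capped by W -> flip
Dir SW: first cell '.' (not opp) -> no flip
Dir S: first cell '.' (not opp) -> no flip
Dir SE: first cell '.' (not opp) -> no flip
All flips: (3,2)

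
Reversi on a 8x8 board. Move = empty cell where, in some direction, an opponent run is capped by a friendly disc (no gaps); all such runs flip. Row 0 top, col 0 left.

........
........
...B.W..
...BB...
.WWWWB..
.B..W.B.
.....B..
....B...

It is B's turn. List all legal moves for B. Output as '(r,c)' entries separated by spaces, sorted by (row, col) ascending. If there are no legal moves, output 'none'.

Answer: (1,6) (3,1) (3,2) (4,0) (5,2) (5,3) (5,5) (6,3) (6,4)

Derivation:
(1,4): no bracket -> illegal
(1,5): no bracket -> illegal
(1,6): flips 1 -> legal
(2,4): no bracket -> illegal
(2,6): no bracket -> illegal
(3,0): no bracket -> illegal
(3,1): flips 1 -> legal
(3,2): flips 2 -> legal
(3,5): no bracket -> illegal
(3,6): no bracket -> illegal
(4,0): flips 4 -> legal
(5,0): no bracket -> illegal
(5,2): flips 1 -> legal
(5,3): flips 1 -> legal
(5,5): flips 1 -> legal
(6,3): flips 1 -> legal
(6,4): flips 2 -> legal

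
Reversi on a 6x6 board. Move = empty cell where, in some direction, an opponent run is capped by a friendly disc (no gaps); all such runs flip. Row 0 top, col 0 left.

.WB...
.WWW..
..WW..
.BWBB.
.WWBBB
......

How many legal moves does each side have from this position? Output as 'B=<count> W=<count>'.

Answer: B=10 W=10

Derivation:
-- B to move --
(0,0): flips 3 -> legal
(0,3): flips 2 -> legal
(0,4): flips 2 -> legal
(1,0): no bracket -> illegal
(1,4): no bracket -> illegal
(2,0): flips 1 -> legal
(2,1): flips 1 -> legal
(2,4): flips 1 -> legal
(3,0): no bracket -> illegal
(4,0): flips 2 -> legal
(5,0): no bracket -> illegal
(5,1): flips 2 -> legal
(5,2): flips 4 -> legal
(5,3): flips 1 -> legal
B mobility = 10
-- W to move --
(0,3): flips 1 -> legal
(2,0): flips 1 -> legal
(2,1): flips 1 -> legal
(2,4): flips 1 -> legal
(2,5): no bracket -> illegal
(3,0): flips 1 -> legal
(3,5): flips 2 -> legal
(4,0): flips 1 -> legal
(5,2): no bracket -> illegal
(5,3): flips 2 -> legal
(5,4): flips 1 -> legal
(5,5): flips 2 -> legal
W mobility = 10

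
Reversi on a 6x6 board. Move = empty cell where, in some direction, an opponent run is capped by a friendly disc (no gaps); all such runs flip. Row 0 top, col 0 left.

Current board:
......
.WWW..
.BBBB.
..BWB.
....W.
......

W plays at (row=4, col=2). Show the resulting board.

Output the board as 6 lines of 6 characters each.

Place W at (4,2); scan 8 dirs for brackets.
Dir NW: first cell '.' (not opp) -> no flip
Dir N: opp run (3,2) (2,2) capped by W -> flip
Dir NE: first cell 'W' (not opp) -> no flip
Dir W: first cell '.' (not opp) -> no flip
Dir E: first cell '.' (not opp) -> no flip
Dir SW: first cell '.' (not opp) -> no flip
Dir S: first cell '.' (not opp) -> no flip
Dir SE: first cell '.' (not opp) -> no flip
All flips: (2,2) (3,2)

Answer: ......
.WWW..
.BWBB.
..WWB.
..W.W.
......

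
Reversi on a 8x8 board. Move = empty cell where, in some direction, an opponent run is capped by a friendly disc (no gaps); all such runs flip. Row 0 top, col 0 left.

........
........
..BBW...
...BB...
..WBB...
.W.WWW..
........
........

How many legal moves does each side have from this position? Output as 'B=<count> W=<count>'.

-- B to move --
(1,3): no bracket -> illegal
(1,4): flips 1 -> legal
(1,5): flips 1 -> legal
(2,5): flips 1 -> legal
(3,1): no bracket -> illegal
(3,2): no bracket -> illegal
(3,5): no bracket -> illegal
(4,0): no bracket -> illegal
(4,1): flips 1 -> legal
(4,5): no bracket -> illegal
(4,6): no bracket -> illegal
(5,0): no bracket -> illegal
(5,2): no bracket -> illegal
(5,6): no bracket -> illegal
(6,0): flips 2 -> legal
(6,1): no bracket -> illegal
(6,2): flips 1 -> legal
(6,3): flips 1 -> legal
(6,4): flips 1 -> legal
(6,5): flips 1 -> legal
(6,6): flips 1 -> legal
B mobility = 10
-- W to move --
(1,1): flips 3 -> legal
(1,2): no bracket -> illegal
(1,3): flips 3 -> legal
(1,4): no bracket -> illegal
(2,1): flips 2 -> legal
(2,5): no bracket -> illegal
(3,1): no bracket -> illegal
(3,2): flips 1 -> legal
(3,5): flips 1 -> legal
(4,5): flips 2 -> legal
(5,2): no bracket -> illegal
W mobility = 6

Answer: B=10 W=6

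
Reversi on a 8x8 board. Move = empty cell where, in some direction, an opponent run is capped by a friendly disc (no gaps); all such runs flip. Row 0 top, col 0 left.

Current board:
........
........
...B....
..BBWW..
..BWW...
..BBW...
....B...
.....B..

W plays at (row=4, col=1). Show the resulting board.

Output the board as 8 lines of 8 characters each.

Answer: ........
........
...B....
..BBWW..
.WWWW...
..BBW...
....B...
.....B..

Derivation:
Place W at (4,1); scan 8 dirs for brackets.
Dir NW: first cell '.' (not opp) -> no flip
Dir N: first cell '.' (not opp) -> no flip
Dir NE: opp run (3,2) (2,3), next='.' -> no flip
Dir W: first cell '.' (not opp) -> no flip
Dir E: opp run (4,2) capped by W -> flip
Dir SW: first cell '.' (not opp) -> no flip
Dir S: first cell '.' (not opp) -> no flip
Dir SE: opp run (5,2), next='.' -> no flip
All flips: (4,2)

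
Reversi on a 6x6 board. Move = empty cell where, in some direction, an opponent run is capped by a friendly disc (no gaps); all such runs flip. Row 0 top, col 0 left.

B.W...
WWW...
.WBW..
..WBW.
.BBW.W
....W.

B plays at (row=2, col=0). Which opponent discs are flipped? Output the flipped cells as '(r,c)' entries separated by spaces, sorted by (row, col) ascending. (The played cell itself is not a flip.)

Answer: (1,0) (2,1)

Derivation:
Dir NW: edge -> no flip
Dir N: opp run (1,0) capped by B -> flip
Dir NE: opp run (1,1) (0,2), next=edge -> no flip
Dir W: edge -> no flip
Dir E: opp run (2,1) capped by B -> flip
Dir SW: edge -> no flip
Dir S: first cell '.' (not opp) -> no flip
Dir SE: first cell '.' (not opp) -> no flip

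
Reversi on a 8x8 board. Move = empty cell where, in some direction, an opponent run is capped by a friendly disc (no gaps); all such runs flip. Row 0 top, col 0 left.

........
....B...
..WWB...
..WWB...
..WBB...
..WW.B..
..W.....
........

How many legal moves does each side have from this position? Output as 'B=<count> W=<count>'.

-- B to move --
(1,1): flips 2 -> legal
(1,2): flips 1 -> legal
(1,3): flips 2 -> legal
(2,1): flips 3 -> legal
(3,1): flips 2 -> legal
(4,1): flips 3 -> legal
(5,1): flips 2 -> legal
(5,4): no bracket -> illegal
(6,1): flips 1 -> legal
(6,3): flips 1 -> legal
(6,4): no bracket -> illegal
(7,1): flips 2 -> legal
(7,2): no bracket -> illegal
(7,3): no bracket -> illegal
B mobility = 10
-- W to move --
(0,3): no bracket -> illegal
(0,4): no bracket -> illegal
(0,5): flips 1 -> legal
(1,3): no bracket -> illegal
(1,5): flips 1 -> legal
(2,5): flips 3 -> legal
(3,5): flips 2 -> legal
(4,5): flips 3 -> legal
(4,6): no bracket -> illegal
(5,4): flips 1 -> legal
(5,6): no bracket -> illegal
(6,4): no bracket -> illegal
(6,5): no bracket -> illegal
(6,6): flips 2 -> legal
W mobility = 7

Answer: B=10 W=7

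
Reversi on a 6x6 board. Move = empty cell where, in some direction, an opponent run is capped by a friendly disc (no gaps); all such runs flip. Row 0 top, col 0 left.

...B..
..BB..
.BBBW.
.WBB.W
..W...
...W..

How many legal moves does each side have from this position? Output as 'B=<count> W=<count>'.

-- B to move --
(1,4): no bracket -> illegal
(1,5): flips 1 -> legal
(2,0): no bracket -> illegal
(2,5): flips 1 -> legal
(3,0): flips 1 -> legal
(3,4): no bracket -> illegal
(4,0): flips 1 -> legal
(4,1): flips 1 -> legal
(4,3): no bracket -> illegal
(4,4): no bracket -> illegal
(4,5): no bracket -> illegal
(5,1): flips 1 -> legal
(5,2): flips 1 -> legal
(5,4): no bracket -> illegal
B mobility = 7
-- W to move --
(0,1): no bracket -> illegal
(0,2): flips 4 -> legal
(0,4): flips 2 -> legal
(1,0): no bracket -> illegal
(1,1): flips 1 -> legal
(1,4): no bracket -> illegal
(2,0): flips 3 -> legal
(3,0): no bracket -> illegal
(3,4): flips 2 -> legal
(4,1): no bracket -> illegal
(4,3): no bracket -> illegal
(4,4): no bracket -> illegal
W mobility = 5

Answer: B=7 W=5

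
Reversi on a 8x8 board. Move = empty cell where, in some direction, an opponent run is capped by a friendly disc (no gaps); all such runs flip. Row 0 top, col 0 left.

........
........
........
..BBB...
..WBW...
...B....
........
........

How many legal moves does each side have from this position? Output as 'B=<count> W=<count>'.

-- B to move --
(3,1): flips 1 -> legal
(3,5): flips 1 -> legal
(4,1): flips 1 -> legal
(4,5): flips 1 -> legal
(5,1): flips 1 -> legal
(5,2): flips 1 -> legal
(5,4): flips 1 -> legal
(5,5): flips 1 -> legal
B mobility = 8
-- W to move --
(2,1): no bracket -> illegal
(2,2): flips 2 -> legal
(2,3): no bracket -> illegal
(2,4): flips 2 -> legal
(2,5): no bracket -> illegal
(3,1): no bracket -> illegal
(3,5): no bracket -> illegal
(4,1): no bracket -> illegal
(4,5): no bracket -> illegal
(5,2): no bracket -> illegal
(5,4): no bracket -> illegal
(6,2): flips 1 -> legal
(6,3): no bracket -> illegal
(6,4): flips 1 -> legal
W mobility = 4

Answer: B=8 W=4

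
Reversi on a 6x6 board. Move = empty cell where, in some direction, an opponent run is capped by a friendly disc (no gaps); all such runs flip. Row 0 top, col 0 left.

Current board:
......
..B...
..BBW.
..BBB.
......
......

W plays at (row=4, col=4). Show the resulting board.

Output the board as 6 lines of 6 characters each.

Answer: ......
..B...
..BBW.
..BBW.
....W.
......

Derivation:
Place W at (4,4); scan 8 dirs for brackets.
Dir NW: opp run (3,3) (2,2), next='.' -> no flip
Dir N: opp run (3,4) capped by W -> flip
Dir NE: first cell '.' (not opp) -> no flip
Dir W: first cell '.' (not opp) -> no flip
Dir E: first cell '.' (not opp) -> no flip
Dir SW: first cell '.' (not opp) -> no flip
Dir S: first cell '.' (not opp) -> no flip
Dir SE: first cell '.' (not opp) -> no flip
All flips: (3,4)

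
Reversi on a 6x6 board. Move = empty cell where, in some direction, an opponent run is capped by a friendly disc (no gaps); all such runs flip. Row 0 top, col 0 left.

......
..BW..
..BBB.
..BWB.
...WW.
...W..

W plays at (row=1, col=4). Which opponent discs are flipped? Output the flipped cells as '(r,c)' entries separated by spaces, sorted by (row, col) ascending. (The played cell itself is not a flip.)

Dir NW: first cell '.' (not opp) -> no flip
Dir N: first cell '.' (not opp) -> no flip
Dir NE: first cell '.' (not opp) -> no flip
Dir W: first cell 'W' (not opp) -> no flip
Dir E: first cell '.' (not opp) -> no flip
Dir SW: opp run (2,3) (3,2), next='.' -> no flip
Dir S: opp run (2,4) (3,4) capped by W -> flip
Dir SE: first cell '.' (not opp) -> no flip

Answer: (2,4) (3,4)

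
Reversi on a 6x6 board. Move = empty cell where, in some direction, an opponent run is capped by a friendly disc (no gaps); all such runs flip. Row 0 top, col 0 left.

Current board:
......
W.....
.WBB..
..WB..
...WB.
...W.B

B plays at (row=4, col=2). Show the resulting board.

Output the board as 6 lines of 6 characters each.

Answer: ......
W.....
.WBB..
..BB..
..BBB.
...W.B

Derivation:
Place B at (4,2); scan 8 dirs for brackets.
Dir NW: first cell '.' (not opp) -> no flip
Dir N: opp run (3,2) capped by B -> flip
Dir NE: first cell 'B' (not opp) -> no flip
Dir W: first cell '.' (not opp) -> no flip
Dir E: opp run (4,3) capped by B -> flip
Dir SW: first cell '.' (not opp) -> no flip
Dir S: first cell '.' (not opp) -> no flip
Dir SE: opp run (5,3), next=edge -> no flip
All flips: (3,2) (4,3)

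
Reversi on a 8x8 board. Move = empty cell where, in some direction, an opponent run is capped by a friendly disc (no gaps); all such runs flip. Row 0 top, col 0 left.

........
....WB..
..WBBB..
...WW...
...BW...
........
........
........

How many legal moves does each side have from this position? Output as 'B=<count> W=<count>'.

Answer: B=8 W=10

Derivation:
-- B to move --
(0,3): flips 1 -> legal
(0,4): flips 1 -> legal
(0,5): flips 1 -> legal
(1,1): no bracket -> illegal
(1,2): no bracket -> illegal
(1,3): flips 1 -> legal
(2,1): flips 1 -> legal
(3,1): no bracket -> illegal
(3,2): no bracket -> illegal
(3,5): no bracket -> illegal
(4,2): flips 1 -> legal
(4,5): flips 2 -> legal
(5,3): no bracket -> illegal
(5,4): flips 2 -> legal
(5,5): no bracket -> illegal
B mobility = 8
-- W to move --
(0,4): no bracket -> illegal
(0,5): no bracket -> illegal
(0,6): flips 2 -> legal
(1,2): flips 1 -> legal
(1,3): flips 1 -> legal
(1,6): flips 2 -> legal
(2,6): flips 3 -> legal
(3,2): flips 1 -> legal
(3,5): no bracket -> illegal
(3,6): flips 1 -> legal
(4,2): flips 1 -> legal
(5,2): flips 1 -> legal
(5,3): flips 1 -> legal
(5,4): no bracket -> illegal
W mobility = 10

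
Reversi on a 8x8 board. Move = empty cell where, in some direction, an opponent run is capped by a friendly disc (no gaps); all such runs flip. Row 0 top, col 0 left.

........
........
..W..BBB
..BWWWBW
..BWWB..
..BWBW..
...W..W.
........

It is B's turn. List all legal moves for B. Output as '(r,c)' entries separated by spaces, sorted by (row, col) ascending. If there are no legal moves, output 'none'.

Answer: (1,2) (2,3) (2,4) (4,7) (5,6) (6,2) (6,4) (6,5) (7,2) (7,4)

Derivation:
(1,1): no bracket -> illegal
(1,2): flips 1 -> legal
(1,3): no bracket -> illegal
(2,1): no bracket -> illegal
(2,3): flips 1 -> legal
(2,4): flips 3 -> legal
(3,1): no bracket -> illegal
(4,6): no bracket -> illegal
(4,7): flips 1 -> legal
(5,6): flips 1 -> legal
(5,7): no bracket -> illegal
(6,2): flips 3 -> legal
(6,4): flips 1 -> legal
(6,5): flips 1 -> legal
(6,7): no bracket -> illegal
(7,2): flips 1 -> legal
(7,3): no bracket -> illegal
(7,4): flips 1 -> legal
(7,5): no bracket -> illegal
(7,6): no bracket -> illegal
(7,7): no bracket -> illegal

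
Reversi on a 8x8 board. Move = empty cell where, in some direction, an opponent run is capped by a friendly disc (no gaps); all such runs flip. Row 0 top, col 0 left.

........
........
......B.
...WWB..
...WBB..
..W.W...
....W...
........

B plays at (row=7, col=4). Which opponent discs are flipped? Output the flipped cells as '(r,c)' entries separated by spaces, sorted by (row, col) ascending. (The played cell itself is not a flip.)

Answer: (5,4) (6,4)

Derivation:
Dir NW: first cell '.' (not opp) -> no flip
Dir N: opp run (6,4) (5,4) capped by B -> flip
Dir NE: first cell '.' (not opp) -> no flip
Dir W: first cell '.' (not opp) -> no flip
Dir E: first cell '.' (not opp) -> no flip
Dir SW: edge -> no flip
Dir S: edge -> no flip
Dir SE: edge -> no flip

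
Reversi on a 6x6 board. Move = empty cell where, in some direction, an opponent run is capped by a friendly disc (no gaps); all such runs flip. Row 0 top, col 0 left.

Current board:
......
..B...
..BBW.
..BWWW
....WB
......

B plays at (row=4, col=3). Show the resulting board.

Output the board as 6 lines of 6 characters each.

Place B at (4,3); scan 8 dirs for brackets.
Dir NW: first cell 'B' (not opp) -> no flip
Dir N: opp run (3,3) capped by B -> flip
Dir NE: opp run (3,4), next='.' -> no flip
Dir W: first cell '.' (not opp) -> no flip
Dir E: opp run (4,4) capped by B -> flip
Dir SW: first cell '.' (not opp) -> no flip
Dir S: first cell '.' (not opp) -> no flip
Dir SE: first cell '.' (not opp) -> no flip
All flips: (3,3) (4,4)

Answer: ......
..B...
..BBW.
..BBWW
...BBB
......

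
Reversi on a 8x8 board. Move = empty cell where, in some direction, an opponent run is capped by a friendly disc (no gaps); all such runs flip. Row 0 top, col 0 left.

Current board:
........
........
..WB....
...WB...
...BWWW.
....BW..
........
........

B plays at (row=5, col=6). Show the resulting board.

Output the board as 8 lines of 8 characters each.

Place B at (5,6); scan 8 dirs for brackets.
Dir NW: opp run (4,5) capped by B -> flip
Dir N: opp run (4,6), next='.' -> no flip
Dir NE: first cell '.' (not opp) -> no flip
Dir W: opp run (5,5) capped by B -> flip
Dir E: first cell '.' (not opp) -> no flip
Dir SW: first cell '.' (not opp) -> no flip
Dir S: first cell '.' (not opp) -> no flip
Dir SE: first cell '.' (not opp) -> no flip
All flips: (4,5) (5,5)

Answer: ........
........
..WB....
...WB...
...BWBW.
....BBB.
........
........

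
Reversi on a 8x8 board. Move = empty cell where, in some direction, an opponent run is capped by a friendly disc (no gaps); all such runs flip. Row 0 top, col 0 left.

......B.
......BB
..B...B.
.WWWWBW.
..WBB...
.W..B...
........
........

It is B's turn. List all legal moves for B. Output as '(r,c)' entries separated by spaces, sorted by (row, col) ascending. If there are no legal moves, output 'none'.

Answer: (2,1) (2,3) (2,4) (2,5) (3,0) (3,7) (4,0) (4,1) (4,6) (5,2)

Derivation:
(2,0): no bracket -> illegal
(2,1): flips 1 -> legal
(2,3): flips 1 -> legal
(2,4): flips 1 -> legal
(2,5): flips 1 -> legal
(2,7): no bracket -> illegal
(3,0): flips 4 -> legal
(3,7): flips 1 -> legal
(4,0): flips 1 -> legal
(4,1): flips 1 -> legal
(4,5): no bracket -> illegal
(4,6): flips 1 -> legal
(4,7): no bracket -> illegal
(5,0): no bracket -> illegal
(5,2): flips 2 -> legal
(5,3): no bracket -> illegal
(6,0): no bracket -> illegal
(6,1): no bracket -> illegal
(6,2): no bracket -> illegal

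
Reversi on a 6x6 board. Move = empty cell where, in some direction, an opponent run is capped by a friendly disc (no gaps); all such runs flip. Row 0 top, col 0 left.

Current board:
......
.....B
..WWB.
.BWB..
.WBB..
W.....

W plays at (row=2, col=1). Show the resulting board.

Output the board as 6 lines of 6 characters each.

Place W at (2,1); scan 8 dirs for brackets.
Dir NW: first cell '.' (not opp) -> no flip
Dir N: first cell '.' (not opp) -> no flip
Dir NE: first cell '.' (not opp) -> no flip
Dir W: first cell '.' (not opp) -> no flip
Dir E: first cell 'W' (not opp) -> no flip
Dir SW: first cell '.' (not opp) -> no flip
Dir S: opp run (3,1) capped by W -> flip
Dir SE: first cell 'W' (not opp) -> no flip
All flips: (3,1)

Answer: ......
.....B
.WWWB.
.WWB..
.WBB..
W.....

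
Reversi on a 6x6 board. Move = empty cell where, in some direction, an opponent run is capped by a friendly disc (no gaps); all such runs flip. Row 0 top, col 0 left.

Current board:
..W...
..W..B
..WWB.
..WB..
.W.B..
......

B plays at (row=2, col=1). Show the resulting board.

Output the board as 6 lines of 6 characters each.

Answer: ..W...
..W..B
.BBBB.
..BB..
.W.B..
......

Derivation:
Place B at (2,1); scan 8 dirs for brackets.
Dir NW: first cell '.' (not opp) -> no flip
Dir N: first cell '.' (not opp) -> no flip
Dir NE: opp run (1,2), next='.' -> no flip
Dir W: first cell '.' (not opp) -> no flip
Dir E: opp run (2,2) (2,3) capped by B -> flip
Dir SW: first cell '.' (not opp) -> no flip
Dir S: first cell '.' (not opp) -> no flip
Dir SE: opp run (3,2) capped by B -> flip
All flips: (2,2) (2,3) (3,2)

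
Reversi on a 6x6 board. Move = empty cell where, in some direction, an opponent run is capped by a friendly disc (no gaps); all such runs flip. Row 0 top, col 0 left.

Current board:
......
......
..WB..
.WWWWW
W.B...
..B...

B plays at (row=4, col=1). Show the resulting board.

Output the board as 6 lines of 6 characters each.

Place B at (4,1); scan 8 dirs for brackets.
Dir NW: first cell '.' (not opp) -> no flip
Dir N: opp run (3,1), next='.' -> no flip
Dir NE: opp run (3,2) capped by B -> flip
Dir W: opp run (4,0), next=edge -> no flip
Dir E: first cell 'B' (not opp) -> no flip
Dir SW: first cell '.' (not opp) -> no flip
Dir S: first cell '.' (not opp) -> no flip
Dir SE: first cell 'B' (not opp) -> no flip
All flips: (3,2)

Answer: ......
......
..WB..
.WBWWW
WBB...
..B...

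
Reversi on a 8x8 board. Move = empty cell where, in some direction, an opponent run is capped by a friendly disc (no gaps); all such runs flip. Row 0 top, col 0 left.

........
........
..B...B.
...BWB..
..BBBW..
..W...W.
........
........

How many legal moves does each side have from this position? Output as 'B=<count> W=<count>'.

-- B to move --
(2,3): no bracket -> illegal
(2,4): flips 1 -> legal
(2,5): flips 1 -> legal
(3,6): no bracket -> illegal
(4,1): no bracket -> illegal
(4,6): flips 1 -> legal
(4,7): no bracket -> illegal
(5,1): no bracket -> illegal
(5,3): no bracket -> illegal
(5,4): no bracket -> illegal
(5,5): flips 1 -> legal
(5,7): no bracket -> illegal
(6,1): flips 1 -> legal
(6,2): flips 1 -> legal
(6,3): no bracket -> illegal
(6,5): no bracket -> illegal
(6,6): no bracket -> illegal
(6,7): no bracket -> illegal
B mobility = 6
-- W to move --
(1,1): no bracket -> illegal
(1,2): no bracket -> illegal
(1,3): no bracket -> illegal
(1,5): no bracket -> illegal
(1,6): no bracket -> illegal
(1,7): no bracket -> illegal
(2,1): no bracket -> illegal
(2,3): no bracket -> illegal
(2,4): no bracket -> illegal
(2,5): flips 1 -> legal
(2,7): no bracket -> illegal
(3,1): no bracket -> illegal
(3,2): flips 2 -> legal
(3,6): flips 1 -> legal
(3,7): no bracket -> illegal
(4,1): flips 3 -> legal
(4,6): no bracket -> illegal
(5,1): no bracket -> illegal
(5,3): no bracket -> illegal
(5,4): flips 1 -> legal
(5,5): no bracket -> illegal
W mobility = 5

Answer: B=6 W=5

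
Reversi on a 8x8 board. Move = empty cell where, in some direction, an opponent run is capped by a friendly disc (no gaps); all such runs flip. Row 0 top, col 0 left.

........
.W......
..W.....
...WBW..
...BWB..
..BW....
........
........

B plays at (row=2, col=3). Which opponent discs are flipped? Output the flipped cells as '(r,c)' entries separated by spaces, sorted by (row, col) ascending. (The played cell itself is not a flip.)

Dir NW: first cell '.' (not opp) -> no flip
Dir N: first cell '.' (not opp) -> no flip
Dir NE: first cell '.' (not opp) -> no flip
Dir W: opp run (2,2), next='.' -> no flip
Dir E: first cell '.' (not opp) -> no flip
Dir SW: first cell '.' (not opp) -> no flip
Dir S: opp run (3,3) capped by B -> flip
Dir SE: first cell 'B' (not opp) -> no flip

Answer: (3,3)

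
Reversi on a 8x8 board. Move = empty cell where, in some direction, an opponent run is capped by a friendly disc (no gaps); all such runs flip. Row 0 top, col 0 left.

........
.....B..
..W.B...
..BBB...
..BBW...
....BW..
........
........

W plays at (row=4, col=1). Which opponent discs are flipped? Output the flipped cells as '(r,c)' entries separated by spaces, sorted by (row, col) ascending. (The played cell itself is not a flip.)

Answer: (4,2) (4,3)

Derivation:
Dir NW: first cell '.' (not opp) -> no flip
Dir N: first cell '.' (not opp) -> no flip
Dir NE: opp run (3,2), next='.' -> no flip
Dir W: first cell '.' (not opp) -> no flip
Dir E: opp run (4,2) (4,3) capped by W -> flip
Dir SW: first cell '.' (not opp) -> no flip
Dir S: first cell '.' (not opp) -> no flip
Dir SE: first cell '.' (not opp) -> no flip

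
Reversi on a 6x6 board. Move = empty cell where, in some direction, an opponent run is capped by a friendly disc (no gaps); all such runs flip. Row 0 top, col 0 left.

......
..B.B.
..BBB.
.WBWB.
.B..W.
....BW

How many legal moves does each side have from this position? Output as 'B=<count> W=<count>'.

-- B to move --
(2,0): no bracket -> illegal
(2,1): flips 1 -> legal
(3,0): flips 1 -> legal
(3,5): no bracket -> illegal
(4,0): flips 1 -> legal
(4,2): flips 1 -> legal
(4,3): flips 1 -> legal
(4,5): no bracket -> illegal
(5,3): no bracket -> illegal
B mobility = 5
-- W to move --
(0,1): no bracket -> illegal
(0,2): no bracket -> illegal
(0,3): no bracket -> illegal
(0,4): flips 3 -> legal
(0,5): no bracket -> illegal
(1,1): flips 1 -> legal
(1,3): flips 2 -> legal
(1,5): flips 1 -> legal
(2,1): no bracket -> illegal
(2,5): no bracket -> illegal
(3,0): no bracket -> illegal
(3,5): flips 1 -> legal
(4,0): no bracket -> illegal
(4,2): no bracket -> illegal
(4,3): no bracket -> illegal
(4,5): no bracket -> illegal
(5,0): no bracket -> illegal
(5,1): flips 1 -> legal
(5,2): no bracket -> illegal
(5,3): flips 1 -> legal
W mobility = 7

Answer: B=5 W=7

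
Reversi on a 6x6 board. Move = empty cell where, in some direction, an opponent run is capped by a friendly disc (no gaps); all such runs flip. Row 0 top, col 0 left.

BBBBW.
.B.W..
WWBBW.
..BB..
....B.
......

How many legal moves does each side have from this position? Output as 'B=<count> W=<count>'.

Answer: B=6 W=3

Derivation:
-- B to move --
(0,5): flips 1 -> legal
(1,0): flips 1 -> legal
(1,2): no bracket -> illegal
(1,4): no bracket -> illegal
(1,5): flips 1 -> legal
(2,5): flips 1 -> legal
(3,0): no bracket -> illegal
(3,1): flips 1 -> legal
(3,4): no bracket -> illegal
(3,5): flips 2 -> legal
B mobility = 6
-- W to move --
(1,0): no bracket -> illegal
(1,2): no bracket -> illegal
(1,4): no bracket -> illegal
(3,1): flips 1 -> legal
(3,4): no bracket -> illegal
(3,5): no bracket -> illegal
(4,1): no bracket -> illegal
(4,2): flips 1 -> legal
(4,3): flips 3 -> legal
(4,5): no bracket -> illegal
(5,3): no bracket -> illegal
(5,4): no bracket -> illegal
(5,5): no bracket -> illegal
W mobility = 3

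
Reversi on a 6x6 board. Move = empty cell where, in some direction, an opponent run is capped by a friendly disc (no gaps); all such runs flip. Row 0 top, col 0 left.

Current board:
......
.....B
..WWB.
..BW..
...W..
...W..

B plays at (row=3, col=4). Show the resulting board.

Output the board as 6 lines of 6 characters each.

Answer: ......
.....B
..WWB.
..BBB.
...W..
...W..

Derivation:
Place B at (3,4); scan 8 dirs for brackets.
Dir NW: opp run (2,3), next='.' -> no flip
Dir N: first cell 'B' (not opp) -> no flip
Dir NE: first cell '.' (not opp) -> no flip
Dir W: opp run (3,3) capped by B -> flip
Dir E: first cell '.' (not opp) -> no flip
Dir SW: opp run (4,3), next='.' -> no flip
Dir S: first cell '.' (not opp) -> no flip
Dir SE: first cell '.' (not opp) -> no flip
All flips: (3,3)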